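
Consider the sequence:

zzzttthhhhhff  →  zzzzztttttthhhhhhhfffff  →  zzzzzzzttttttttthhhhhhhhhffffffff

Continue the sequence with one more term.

zzzzzzzzztttttttttttthhhhhhhhhhhfffffffffff

Each string has the form z^{2n+1} t^{3n} h^{2n+3} f^{3n-1} (n = 1, 2, …).
For the next term, n = 4, so the run lengths are 9, 12, 11, 11.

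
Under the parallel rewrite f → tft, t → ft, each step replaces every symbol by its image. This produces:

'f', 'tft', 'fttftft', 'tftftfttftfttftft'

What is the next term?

Replace each of the 17 characters of tftftfttftfttftft in place — ft tft ft tft ft tft ft ft tft ft tft ft ft tft ft tft ft — and concatenate.

fttftfttftfttftftfttftfttftftfttftfttftft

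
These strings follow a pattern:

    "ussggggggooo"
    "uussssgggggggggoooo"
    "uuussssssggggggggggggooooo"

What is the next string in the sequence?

uuuussssssssgggggggggggggggoooooo

Each string has the form u^{n} s^{2n} g^{3n+3} o^{n+2} (n = 1, 2, …).
For the next term, n = 4, so the run lengths are 4, 8, 15, 6.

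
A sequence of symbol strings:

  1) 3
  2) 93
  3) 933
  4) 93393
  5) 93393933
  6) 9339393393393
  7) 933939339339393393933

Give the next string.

From term 3 onward, concatenate the last term with the second-to-last: 93·3 = 933, 933·93 = 93393, …
The next term joins 933939339339393393933 and 9339393393393.

9339393393393933939339339393393393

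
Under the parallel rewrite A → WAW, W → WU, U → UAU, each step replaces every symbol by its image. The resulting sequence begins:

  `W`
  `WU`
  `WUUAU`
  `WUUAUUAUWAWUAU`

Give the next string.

Rewriting the 14 symbols of WUUAUUAUWAWUAU one by one yields WU UAU UAU WAW UAU UAU WAW UAU WU WAW WU UAU WAW UAU; concatenated:

WUUAUUAUWAWUAUUAUWAWUAUWUWAWWUUAUWAWUAU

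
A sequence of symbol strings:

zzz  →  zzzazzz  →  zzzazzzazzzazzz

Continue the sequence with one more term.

Every step duplicates the string with 'a' between the halves.
One more doubling of zzzazzzazzzazzz gives the answer.

zzzazzzazzzazzzazzzazzzazzzazzz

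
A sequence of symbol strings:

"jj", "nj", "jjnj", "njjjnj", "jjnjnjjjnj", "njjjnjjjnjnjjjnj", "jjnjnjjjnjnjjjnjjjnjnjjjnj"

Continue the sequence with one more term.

njjjnjjjnjnjjjnjjjnjnjjjnjnjjjnjjjnjnjjjnj

This is a Fibonacci-style word recurrence s(k) = s(k−2)·s(k−1): e.g. jj·nj = jjnj.
Continuing: njjjnjjjnjnjjjnj · jjnjnjjjnjnjjjnjjjnjnjjjnj gives term 8.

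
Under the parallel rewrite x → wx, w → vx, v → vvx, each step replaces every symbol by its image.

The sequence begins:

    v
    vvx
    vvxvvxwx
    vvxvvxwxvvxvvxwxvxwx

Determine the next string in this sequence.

φ(vvxvvxwxvvxvvxwxvxwx) expands symbol-by-symbol to vvx vvx wx vvx vvx wx vx wx vvx vvx wx vvx vvx wx vx wx vvx wx vx wx; joining the 20 pieces gives the next term.

vvxvvxwxvvxvvxwxvxwxvvxvvxwxvvxvvxwxvxwxvvxwxvxwx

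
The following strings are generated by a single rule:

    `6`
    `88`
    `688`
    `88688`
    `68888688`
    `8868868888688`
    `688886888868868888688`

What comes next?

This is a Fibonacci-style word recurrence s(k) = s(k−2)·s(k−1): e.g. 6·88 = 688.
So term 8 is 8868868888688·688886888868868888688.

8868868888688688886888868868888688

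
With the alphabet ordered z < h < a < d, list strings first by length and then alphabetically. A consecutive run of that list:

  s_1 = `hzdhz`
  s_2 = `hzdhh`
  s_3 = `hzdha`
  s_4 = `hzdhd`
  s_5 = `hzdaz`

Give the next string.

hzdah

The successor of hzdaz increments the rightmost position that isn't already d and resets every position after it to z.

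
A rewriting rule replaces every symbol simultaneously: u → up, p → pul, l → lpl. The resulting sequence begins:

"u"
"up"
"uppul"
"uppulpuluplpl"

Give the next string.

uppulpuluplplpuluplpluppullplpullpl

Applying the rule to each of the 13 symbols of uppulpuluplpl gives the pieces up pul pul up lpl pul up lpl up pul lpl pul lpl, which concatenate to the answer.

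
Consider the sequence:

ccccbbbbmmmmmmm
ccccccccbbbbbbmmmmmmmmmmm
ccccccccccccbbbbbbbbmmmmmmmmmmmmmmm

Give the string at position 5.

Term n consists of 4n c's, followed by 2n+2 b's, followed by 4n+3 m's (n = 1, 2, …).
Setting n = 5 gives 20, 12, 23 characters in each block.

ccccccccccccccccccccbbbbbbbbbbbbmmmmmmmmmmmmmmmmmmmmmmm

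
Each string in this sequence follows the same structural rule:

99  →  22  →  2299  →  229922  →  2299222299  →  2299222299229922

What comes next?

22992222992299222299222299

From term 3 onward, concatenate the last term with the second-to-last: 22·99 = 2299, 2299·22 = 229922, …
The next term joins 2299222299229922 and 2299222299.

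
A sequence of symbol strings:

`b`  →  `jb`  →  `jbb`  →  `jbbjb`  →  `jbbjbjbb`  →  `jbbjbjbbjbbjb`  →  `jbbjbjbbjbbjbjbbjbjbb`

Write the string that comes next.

From term 3 onward, concatenate the last term with the second-to-last: jb·b = jbb, jbb·jb = jbbjb, …
So term 8 is jbbjbjbbjbbjbjbbjbjbb·jbbjbjbbjbbjb.

jbbjbjbbjbbjbjbbjbjbbjbbjbjbbjbbjb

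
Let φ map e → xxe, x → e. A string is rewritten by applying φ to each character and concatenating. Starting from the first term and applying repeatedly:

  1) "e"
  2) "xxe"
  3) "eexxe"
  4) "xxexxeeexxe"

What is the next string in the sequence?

eexxeeexxexxexxeeexxe

Expanding xxexxeeexxe: x→e, x→e, e→xxe, x→e, x→e, e→xxe, e→xxe, e→xxe, x→e, x→e, e→xxe. Concatenated: e e xxe e e xxe xxe xxe e e xxe.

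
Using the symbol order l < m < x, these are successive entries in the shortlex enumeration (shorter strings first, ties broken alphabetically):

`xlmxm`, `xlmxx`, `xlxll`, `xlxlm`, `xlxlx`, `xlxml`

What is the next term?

xlxmm

The successor of xlxml increments the rightmost position that isn't already x and resets every position after it to l.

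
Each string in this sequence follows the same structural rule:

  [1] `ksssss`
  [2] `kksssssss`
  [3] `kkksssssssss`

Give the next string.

The n-th term is n-1 k's then 2n+1 s's, where the shown terms are n = 2, 3, 4.
Setting n = 5 gives 4, 11 characters in each block.

kkkksssssssssss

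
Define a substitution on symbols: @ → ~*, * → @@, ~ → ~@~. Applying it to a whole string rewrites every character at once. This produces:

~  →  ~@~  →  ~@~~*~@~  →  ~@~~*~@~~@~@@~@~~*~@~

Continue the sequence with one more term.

Rewriting the 21 symbols of ~@~~*~@~~@~@@~@~~*~@~ one by one yields ~@~ ~* ~@~ ~@~ @@ ~@~ ~* ~@~ ~@~ ~* ~@~ ~* ~* ~@~ ~* ~@~ ~@~ @@ ~@~ ~* ~@~; concatenated:

~@~~*~@~~@~@@~@~~*~@~~@~~*~@~~*~*~@~~*~@~~@~@@~@~~*~@~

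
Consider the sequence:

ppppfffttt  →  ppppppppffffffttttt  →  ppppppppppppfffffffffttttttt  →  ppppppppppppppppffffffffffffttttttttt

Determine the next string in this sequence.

ppppppppppppppppppppfffffffffffffffttttttttttt

Term n consists of 4n p's, followed by 3n f's, followed by 2n+1 t's (n = 1, 2, …).
At n = 5 the blocks have lengths 20, 15, 11.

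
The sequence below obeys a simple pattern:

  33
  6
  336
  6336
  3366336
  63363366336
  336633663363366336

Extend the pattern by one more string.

From term 3 onward, concatenate the second-to-last term with the last: 33·6 = 336, 6·336 = 6336, …
So term 8 is 63363366336·336633663363366336.

63363366336336633663363366336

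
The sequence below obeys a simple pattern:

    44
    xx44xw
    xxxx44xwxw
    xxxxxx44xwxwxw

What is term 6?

xxxxxxxxxx44xwxwxwxwxw

Each term wraps the previous one in xx on the left and xw on the right.
From xxxxxx44xwxwxw, 2 further steps: xxxxxx44xwxwxw → xxxxxxxx44xwxwxwxw → (answer).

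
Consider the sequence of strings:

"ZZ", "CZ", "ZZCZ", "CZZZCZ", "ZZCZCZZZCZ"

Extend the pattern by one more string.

CZZZCZZZCZCZZZCZ

From term 3 onward, concatenate the second-to-last term with the last: ZZ·CZ = ZZCZ, CZ·ZZCZ = CZZZCZ, …
So term 6 is CZZZCZ·ZZCZCZZZCZ.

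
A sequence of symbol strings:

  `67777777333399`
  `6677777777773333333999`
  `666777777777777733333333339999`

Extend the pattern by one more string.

Each string has the form 6^{n-1} 7^{3n+1} 3^{3n-2} 9^{n}, where the shown terms are n = 2, 3, 4.
For the next term, n = 5, so the run lengths are 4, 16, 13, 5.

66667777777777777777333333333333399999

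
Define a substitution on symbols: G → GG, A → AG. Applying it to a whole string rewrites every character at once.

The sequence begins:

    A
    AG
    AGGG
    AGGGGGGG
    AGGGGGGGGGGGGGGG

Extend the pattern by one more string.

Rewriting the 16 symbols of AGGGGGGGGGGGGGGG one by one yields AG GG GG GG GG GG GG GG GG GG GG GG GG GG GG GG; concatenated:

AGGGGGGGGGGGGGGGGGGGGGGGGGGGGGGG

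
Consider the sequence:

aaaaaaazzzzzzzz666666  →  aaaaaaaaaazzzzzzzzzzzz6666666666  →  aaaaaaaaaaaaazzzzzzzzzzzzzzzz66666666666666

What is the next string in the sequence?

Each string has the form a^{3n+1} z^{4n} 6^{4n-2}, where the shown terms are n = 2, 3, 4.
Setting n = 5 gives 16, 20, 18 characters in each block.

aaaaaaaaaaaaaaaazzzzzzzzzzzzzzzzzzzz666666666666666666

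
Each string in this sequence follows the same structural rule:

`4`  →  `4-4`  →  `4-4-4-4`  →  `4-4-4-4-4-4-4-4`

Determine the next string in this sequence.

4-4-4-4-4-4-4-4-4-4-4-4-4-4-4-4

Each string is two copies of the previous one joined by '-'.
So the next term is two copies of 4-4-4-4-4-4-4-4 with '-' between the halves.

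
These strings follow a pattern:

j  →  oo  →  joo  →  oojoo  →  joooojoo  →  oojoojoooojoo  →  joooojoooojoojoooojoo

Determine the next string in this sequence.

oojoojoooojoojoooojoooojoojoooojoo

This is a Fibonacci-style word recurrence s(k) = s(k−2)·s(k−1): e.g. j·oo = joo.
Continuing: oojoojoooojoo · joooojoooojoojoooojoo gives term 8.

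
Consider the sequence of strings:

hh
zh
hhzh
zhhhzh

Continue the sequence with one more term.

Each term (from the third on) is the two preceding terms concatenated in order: term 3 = hh·zh = hhzh.
The next term joins hhzh and zhhhzh.

hhzhzhhhzh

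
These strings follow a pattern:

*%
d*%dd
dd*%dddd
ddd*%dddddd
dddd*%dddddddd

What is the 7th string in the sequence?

Each term wraps the previous one in d on the left and dd on the right.
From dddd*%dddddddd, 2 further steps: dddd*%dddddddd → ddddd*%dddddddddd → (answer).

dddddd*%dddddddddddd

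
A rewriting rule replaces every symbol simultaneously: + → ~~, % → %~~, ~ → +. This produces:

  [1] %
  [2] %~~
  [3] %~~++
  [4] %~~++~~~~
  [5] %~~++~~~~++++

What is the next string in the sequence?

Applying the rule to each of the 13 symbols of %~~++~~~~++++ gives the pieces %~~ + + ~~ ~~ + + + + ~~ ~~ ~~ ~~, which concatenate to the answer.

%~~++~~~~++++~~~~~~~~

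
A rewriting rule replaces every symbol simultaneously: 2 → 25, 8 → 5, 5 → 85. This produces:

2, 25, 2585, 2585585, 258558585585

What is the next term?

25855858558558585585

Rewriting each symbol of 258558585585: 2→25, 5→85, 8→5, 5→85, 5→85, 8→5, 5→85, 8→5, 5→85, 5→85, 8→5, 5→85, which concatenates to 25 85 5 85 85 5 85 5 85 85 5 85.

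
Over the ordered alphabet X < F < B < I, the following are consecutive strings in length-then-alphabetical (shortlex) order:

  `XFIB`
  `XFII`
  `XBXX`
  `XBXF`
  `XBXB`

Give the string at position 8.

Continuing the enumeration 3 steps past XBXB: XBXB → XBXI → XBFX → (answer).

XBFF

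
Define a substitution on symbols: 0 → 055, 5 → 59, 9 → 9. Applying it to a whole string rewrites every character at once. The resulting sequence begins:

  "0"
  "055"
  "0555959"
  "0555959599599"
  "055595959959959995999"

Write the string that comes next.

Replace each of the 21 characters of 055595959959959995999 in place — 055 59 59 59 9 59 9 59 9 9 59 9 9 59 9 9 9 59 9 9 9 — and concatenate.

0555959599599599959995999959999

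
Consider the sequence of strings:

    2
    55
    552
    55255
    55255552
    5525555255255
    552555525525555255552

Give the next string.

5525555255255552555525525555255255

Each term (from the third on) is the previous term followed by the one before it: term 3 = 55·2 = 552.
Continuing: 552555525525555255552 · 5525555255255 gives term 8.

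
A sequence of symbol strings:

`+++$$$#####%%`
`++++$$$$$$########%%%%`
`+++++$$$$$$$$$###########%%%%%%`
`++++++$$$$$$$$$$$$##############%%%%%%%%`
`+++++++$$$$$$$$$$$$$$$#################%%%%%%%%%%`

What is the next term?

++++++++$$$$$$$$$$$$$$$$$$####################%%%%%%%%%%%%

Term n consists of n+2 +'s, followed by 3n $'s, followed by 3n+2 #'s, followed by 2n %'s (n = 1, 2, …).
Setting n = 6 gives 8, 18, 20, 12 characters in each block.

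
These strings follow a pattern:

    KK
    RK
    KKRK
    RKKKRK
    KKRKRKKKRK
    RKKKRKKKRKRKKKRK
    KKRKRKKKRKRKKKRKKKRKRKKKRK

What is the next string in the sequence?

RKKKRKKKRKRKKKRKKKRKRKKKRKRKKKRKKKRKRKKKRK

This is a Fibonacci-style word recurrence s(k) = s(k−2)·s(k−1): e.g. KK·RK = KKRK.
The next term joins RKKKRKKKRKRKKKRK and KKRKRKKKRKRKKKRKKKRKRKKKRK.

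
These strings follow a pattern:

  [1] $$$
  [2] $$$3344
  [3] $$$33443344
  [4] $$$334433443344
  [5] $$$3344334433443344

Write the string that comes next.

The strings grow by a fixed suffix 3344 each time.
Applying this once more to $$$3344334433443344:

$$$33443344334433443344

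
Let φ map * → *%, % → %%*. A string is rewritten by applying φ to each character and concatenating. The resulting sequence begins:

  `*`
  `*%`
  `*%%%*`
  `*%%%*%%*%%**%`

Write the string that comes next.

*%%%*%%*%%**%%%*%%**%%%*%%**%*%%%*

φ(*%%%*%%*%%**%) expands symbol-by-symbol to *% %%* %%* %%* *% %%* %%* *% %%* %%* *% *% %%*; joining the 13 pieces gives the next term.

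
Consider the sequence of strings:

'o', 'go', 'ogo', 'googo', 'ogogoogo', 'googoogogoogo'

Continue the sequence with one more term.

From term 3 onward, concatenate the second-to-last term with the last: o·go = ogo, go·ogo = googo, …
Continuing: ogogoogo · googoogogoogo gives term 7.

ogogoogogoogoogogoogo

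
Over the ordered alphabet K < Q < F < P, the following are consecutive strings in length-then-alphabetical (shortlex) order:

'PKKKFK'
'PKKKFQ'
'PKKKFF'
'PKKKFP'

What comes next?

PKKKPK

Find the rightmost character of PKKKFP below P, bump it to the next letter, and reset everything to its right to K.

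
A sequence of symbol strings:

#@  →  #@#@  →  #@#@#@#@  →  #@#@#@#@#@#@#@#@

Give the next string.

Every step duplicates the string.
Doubling #@#@#@#@#@#@#@#@:

#@#@#@#@#@#@#@#@#@#@#@#@#@#@#@#@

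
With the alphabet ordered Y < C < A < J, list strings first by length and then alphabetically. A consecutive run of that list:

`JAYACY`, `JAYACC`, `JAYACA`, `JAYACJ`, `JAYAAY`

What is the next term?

The successor of JAYAAY increments the rightmost position that isn't already J and resets every position after it to Y.

JAYAAC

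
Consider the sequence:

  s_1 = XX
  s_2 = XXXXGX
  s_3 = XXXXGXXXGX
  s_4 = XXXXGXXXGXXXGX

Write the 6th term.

The strings grow by a fixed suffix XXGX each time.
From XXXXGXXXGXXXGX, 2 further steps: XXXXGXXXGXXXGX → XXXXGXXXGXXXGXXXGX → (answer).

XXXXGXXXGXXXGXXXGXXXGX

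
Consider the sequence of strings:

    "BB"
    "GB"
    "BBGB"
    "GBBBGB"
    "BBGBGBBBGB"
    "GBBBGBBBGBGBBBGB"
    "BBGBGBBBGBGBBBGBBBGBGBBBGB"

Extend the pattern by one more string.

GBBBGBBBGBGBBBGBBBGBGBBBGBGBBBGBBBGBGBBBGB

This is a Fibonacci-style word recurrence s(k) = s(k−2)·s(k−1): e.g. BB·GB = BBGB.
The next term joins GBBBGBBBGBGBBBGB and BBGBGBBBGBGBBBGBBBGBGBBBGB.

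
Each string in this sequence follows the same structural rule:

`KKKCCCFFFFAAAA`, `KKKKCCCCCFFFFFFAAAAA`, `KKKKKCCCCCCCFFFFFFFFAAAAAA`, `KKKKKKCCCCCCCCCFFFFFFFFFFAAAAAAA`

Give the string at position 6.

KKKKKKKKCCCCCCCCCCCCCFFFFFFFFFFFFFFAAAAAAAAA

Each string has the form K^{n+1} C^{2n-1} F^{2n} A^{n+2}, where the shown terms are n = 2, 3, 4, 5.
For term 6, n = 7, so the run lengths are 8, 13, 14, 9.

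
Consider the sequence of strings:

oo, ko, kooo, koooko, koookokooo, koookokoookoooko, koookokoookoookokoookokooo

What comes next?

koookokoookoookokoookokoookoookokoookoooko

From term 3 onward, concatenate the last term with the second-to-last: ko·oo = kooo, kooo·ko = koooko, …
The next term joins koookokoookoookokoookokooo and koookokoookoooko.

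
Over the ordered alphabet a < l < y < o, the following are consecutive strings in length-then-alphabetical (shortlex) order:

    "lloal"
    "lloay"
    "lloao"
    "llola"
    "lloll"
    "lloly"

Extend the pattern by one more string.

Find the rightmost character of lloly below o, bump it to the next letter, and reset everything to its right to a.

llolo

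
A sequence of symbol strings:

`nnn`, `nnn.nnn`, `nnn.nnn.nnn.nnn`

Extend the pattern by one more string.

nnn.nnn.nnn.nnn.nnn.nnn.nnn.nnn

s(k+1) = s(k)·.·s(k) — each term doubles the last with '.' between the halves.
So the next term is two copies of nnn.nnn.nnn.nnn with '.' between the halves.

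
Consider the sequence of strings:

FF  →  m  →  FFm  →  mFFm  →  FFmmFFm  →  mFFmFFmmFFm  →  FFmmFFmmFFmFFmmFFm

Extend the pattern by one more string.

mFFmFFmmFFmFFmmFFmmFFmFFmmFFm

Each term (from the third on) is the two preceding terms concatenated in order: term 3 = FF·m = FFm.
So term 8 is mFFmFFmmFFm·FFmmFFmmFFmFFmmFFm.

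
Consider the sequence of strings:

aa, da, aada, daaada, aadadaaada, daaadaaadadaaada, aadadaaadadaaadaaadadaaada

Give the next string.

From term 3 onward, concatenate the second-to-last term with the last: aa·da = aada, da·aada = daaada, …
So term 8 is daaadaaadadaaada·aadadaaadadaaadaaadadaaada.

daaadaaadadaaadaaadadaaadadaaadaaadadaaada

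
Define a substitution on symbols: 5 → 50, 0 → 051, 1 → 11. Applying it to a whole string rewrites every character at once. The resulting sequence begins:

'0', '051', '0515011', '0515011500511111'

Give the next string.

Applying the rule to each of the 16 symbols of 0515011500511111 gives the pieces 051 50 11 50 051 11 11 50 051 051 50 11 11 11 11 11, which concatenate to the answer.

051501150051111150051051501111111111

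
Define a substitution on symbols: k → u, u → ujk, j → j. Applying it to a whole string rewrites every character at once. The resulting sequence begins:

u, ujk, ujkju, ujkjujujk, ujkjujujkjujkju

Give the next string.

Rewriting the 15 symbols of ujkjujujkjujkju one by one yields ujk j u j ujk j ujk j u j ujk j u j ujk; concatenated:

ujkjujujkjujkjujujkjujujk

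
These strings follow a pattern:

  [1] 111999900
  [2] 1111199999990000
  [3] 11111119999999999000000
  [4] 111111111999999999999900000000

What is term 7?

111111111111111999999999999999999999900000000000000

The n-th term is 2n+1 1's then 3n+1 9's then 2n 0's (n = 1, 2, …).
Setting n = 7 gives 15, 22, 14 characters in each block.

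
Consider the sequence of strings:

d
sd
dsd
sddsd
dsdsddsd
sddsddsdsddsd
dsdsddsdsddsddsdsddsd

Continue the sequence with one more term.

sddsddsdsddsddsdsddsdsddsddsdsddsd

From term 3 onward, concatenate the second-to-last term with the last: d·sd = dsd, sd·dsd = sddsd, …
Continuing: sddsddsdsddsd · dsdsddsdsddsddsdsddsd gives term 8.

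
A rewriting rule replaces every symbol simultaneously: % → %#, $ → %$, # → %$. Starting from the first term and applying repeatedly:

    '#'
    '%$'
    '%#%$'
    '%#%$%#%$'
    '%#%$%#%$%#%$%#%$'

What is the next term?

%#%$%#%$%#%$%#%$%#%$%#%$%#%$%#%$

Replace each of the 16 characters of %#%$%#%$%#%$%#%$ in place — %# %$ %# %$ %# %$ %# %$ %# %$ %# %$ %# %$ %# %$ — and concatenate.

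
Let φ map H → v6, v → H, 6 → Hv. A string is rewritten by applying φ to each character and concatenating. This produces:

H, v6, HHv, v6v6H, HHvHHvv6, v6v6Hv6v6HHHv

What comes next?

Replace each of the 13 characters of v6v6Hv6v6HHHv in place — H Hv H Hv v6 H Hv H Hv v6 v6 v6 H — and concatenate.

HHvHHvv6HHvHHvv6v6v6H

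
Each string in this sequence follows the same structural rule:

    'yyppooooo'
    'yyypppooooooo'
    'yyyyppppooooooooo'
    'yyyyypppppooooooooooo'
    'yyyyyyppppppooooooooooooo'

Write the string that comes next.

yyyyyyypppppppooooooooooooooo

Term n consists of n y's, followed by n p's, followed by 2n+1 o's, where the shown terms are n = 2, 3, 4, 5, 6.
At n = 7 the blocks have lengths 7, 7, 15.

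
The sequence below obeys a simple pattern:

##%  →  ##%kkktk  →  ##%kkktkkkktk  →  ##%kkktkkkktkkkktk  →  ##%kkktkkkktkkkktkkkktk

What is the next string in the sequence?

Every step adds kkktk to the end: s(k+1) = s(k)·kkktk.
Applying this once more to ##%kkktkkkktkkkktkkkktk:

##%kkktkkkktkkkktkkkktkkkktk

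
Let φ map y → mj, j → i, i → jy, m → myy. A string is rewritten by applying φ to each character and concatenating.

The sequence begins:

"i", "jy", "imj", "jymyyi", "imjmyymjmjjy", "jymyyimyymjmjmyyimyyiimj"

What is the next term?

imjmyymjmjjymyymjmjmyyimyyimyymjmjjymyymjmjjyjymyyi

φ(jymyyimyymjmjmyyimyyiimj) expands symbol-by-symbol to i mj myy mj mj jy myy mj mj myy i myy i myy mj mj jy myy mj mj jy jy myy i; joining the 24 pieces gives the next term.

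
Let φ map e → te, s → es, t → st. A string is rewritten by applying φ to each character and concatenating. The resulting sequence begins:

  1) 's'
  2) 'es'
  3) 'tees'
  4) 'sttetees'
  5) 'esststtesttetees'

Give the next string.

Applying the rule to each of the 16 symbols of esststtesttetees gives the pieces te es es st es st st te es st st te st te te es, which concatenate to the answer.

teesesstesststteesststtesttetees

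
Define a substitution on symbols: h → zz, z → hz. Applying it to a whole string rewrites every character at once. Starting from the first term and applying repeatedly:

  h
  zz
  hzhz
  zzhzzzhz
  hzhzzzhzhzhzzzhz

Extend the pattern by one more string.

Rewriting the 16 symbols of hzhzzzhzhzhzzzhz one by one yields zz hz zz hz hz hz zz hz zz hz zz hz hz hz zz hz; concatenated:

zzhzzzhzhzhzzzhzzzhzzzhzhzhzzzhz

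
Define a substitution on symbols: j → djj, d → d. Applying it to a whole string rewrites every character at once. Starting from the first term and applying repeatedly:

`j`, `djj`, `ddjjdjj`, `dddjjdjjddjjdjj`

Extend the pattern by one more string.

Replace each of the 15 characters of dddjjdjjddjjdjj in place — d d d djj djj d djj djj d d djj djj d djj djj — and concatenate.

ddddjjdjjddjjdjjdddjjdjjddjjdjj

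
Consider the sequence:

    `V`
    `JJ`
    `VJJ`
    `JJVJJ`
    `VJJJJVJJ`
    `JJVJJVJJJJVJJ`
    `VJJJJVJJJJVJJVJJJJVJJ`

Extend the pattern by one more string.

JJVJJVJJJJVJJVJJJJVJJJJVJJVJJJJVJJ

Each term (from the third on) is the two preceding terms concatenated in order: term 3 = V·JJ = VJJ.
The next term joins JJVJJVJJJJVJJ and VJJJJVJJJJVJJVJJJJVJJ.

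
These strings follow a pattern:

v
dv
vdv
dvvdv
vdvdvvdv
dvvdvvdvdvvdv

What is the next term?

vdvdvvdvdvvdvvdvdvvdv

This is a Fibonacci-style word recurrence s(k) = s(k−2)·s(k−1): e.g. v·dv = vdv.
So term 7 is vdvdvvdv·dvvdvvdvdvvdv.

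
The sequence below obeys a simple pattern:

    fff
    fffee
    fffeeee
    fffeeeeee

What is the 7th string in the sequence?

Each term is the previous one with ee appended.
From fffeeeeee, 3 further steps: fffeeeeee → fffeeeeeeee → fffeeeeeeeeee → (answer).

fffeeeeeeeeeeee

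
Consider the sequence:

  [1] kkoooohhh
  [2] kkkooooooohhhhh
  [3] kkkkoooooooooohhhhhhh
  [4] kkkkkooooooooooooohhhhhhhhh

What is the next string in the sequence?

kkkkkkoooooooooooooooohhhhhhhhhhh

Each string has the form k^{n} o^{3n-2} h^{2n-1}, where the shown terms are n = 2, 3, 4, 5.
At n = 6 the blocks have lengths 6, 16, 11.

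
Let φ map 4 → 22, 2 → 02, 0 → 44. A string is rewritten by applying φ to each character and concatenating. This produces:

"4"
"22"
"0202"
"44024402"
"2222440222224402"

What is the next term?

02020202222244020202020222224402

Replace each of the 16 characters of 2222440222224402 in place — 02 02 02 02 22 22 44 02 02 02 02 02 22 22 44 02 — and concatenate.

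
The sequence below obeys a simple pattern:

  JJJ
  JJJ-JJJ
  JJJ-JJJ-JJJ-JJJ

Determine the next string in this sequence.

Each string is two copies of the previous one joined by '-'.
One more doubling of JJJ-JJJ-JJJ-JJJ gives the answer.

JJJ-JJJ-JJJ-JJJ-JJJ-JJJ-JJJ-JJJ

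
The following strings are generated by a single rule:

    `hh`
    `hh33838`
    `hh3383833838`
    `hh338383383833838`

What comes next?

hh33838338383383833838

Each term is the previous one with 33838 appended.
So the next term is hh338383383833838·33838.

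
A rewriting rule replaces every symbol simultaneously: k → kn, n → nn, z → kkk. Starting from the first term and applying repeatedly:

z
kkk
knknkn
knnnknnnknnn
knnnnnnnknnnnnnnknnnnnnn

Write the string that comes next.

Applying the rule to each of the 24 symbols of knnnnnnnknnnnnnnknnnnnnn gives the pieces kn nn nn nn nn nn nn nn kn nn nn nn nn nn nn nn kn nn nn nn nn nn nn nn, which concatenate to the answer.

knnnnnnnnnnnnnnnknnnnnnnnnnnnnnnknnnnnnnnnnnnnnn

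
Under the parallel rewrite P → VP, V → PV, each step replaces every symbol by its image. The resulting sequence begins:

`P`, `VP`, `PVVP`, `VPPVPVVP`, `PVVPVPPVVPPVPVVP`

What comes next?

VPPVPVVPPVVPVPPVPVVPVPPVVPPVPVVP

Applying the rule to each of the 16 symbols of PVVPVPPVVPPVPVVP gives the pieces VP PV PV VP PV VP VP PV PV VP VP PV VP PV PV VP, which concatenate to the answer.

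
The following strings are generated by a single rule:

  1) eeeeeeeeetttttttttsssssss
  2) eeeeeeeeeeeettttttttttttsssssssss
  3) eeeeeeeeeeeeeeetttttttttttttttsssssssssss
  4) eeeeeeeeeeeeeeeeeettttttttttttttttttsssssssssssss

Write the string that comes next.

Reading off run lengths: e runs 9, 12, 15, 18; t runs 9, 12, 15, 18; s runs 7, 9, 11, 13 — each is linear in n, where the shown terms are n = 3, 4, 5, 6.
At n = 7 the blocks have lengths 21, 21, 15.

eeeeeeeeeeeeeeeeeeeeetttttttttttttttttttttsssssssssssssss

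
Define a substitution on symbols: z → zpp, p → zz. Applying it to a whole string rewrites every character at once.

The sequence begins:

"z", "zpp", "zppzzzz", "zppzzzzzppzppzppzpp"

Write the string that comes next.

zppzzzzzppzppzppzppzppzzzzzppzzzzzppzzzzzppzzzz

φ(zppzzzzzppzppzppzpp) expands symbol-by-symbol to zpp zz zz zpp zpp zpp zpp zpp zz zz zpp zz zz zpp zz zz zpp zz zz; joining the 19 pieces gives the next term.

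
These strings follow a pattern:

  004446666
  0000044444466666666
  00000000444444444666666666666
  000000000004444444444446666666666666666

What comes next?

0000000000000044444444444444466666666666666666666

Reading off run lengths: 0 runs 2, 5, 8, 11; 4 runs 3, 6, 9, 12; 6 runs 4, 8, 12, 16 — each is linear in n (n = 1, 2, …).
Setting n = 5 gives 14, 15, 20 characters in each block.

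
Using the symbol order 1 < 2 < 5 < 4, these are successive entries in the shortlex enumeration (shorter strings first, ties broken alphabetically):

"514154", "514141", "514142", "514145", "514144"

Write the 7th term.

514212

Continuing the enumeration 2 steps past 514144: 514144 → 514211 → (answer).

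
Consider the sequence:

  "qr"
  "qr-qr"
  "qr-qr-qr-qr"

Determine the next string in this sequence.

qr-qr-qr-qr-qr-qr-qr-qr

s(k+1) = s(k)·-·s(k) — each term doubles the last with '-' between the halves.
One more doubling of qr-qr-qr-qr gives the answer.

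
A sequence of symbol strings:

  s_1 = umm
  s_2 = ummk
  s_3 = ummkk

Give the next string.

ummkkk

The strings grow by a fixed suffix k each time.
One more step from ummkk gives the answer.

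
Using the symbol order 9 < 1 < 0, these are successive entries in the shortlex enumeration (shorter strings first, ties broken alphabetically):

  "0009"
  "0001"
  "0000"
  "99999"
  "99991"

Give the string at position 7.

Continuing the enumeration 2 steps past 99991: 99991 → 99990 → (answer).

99919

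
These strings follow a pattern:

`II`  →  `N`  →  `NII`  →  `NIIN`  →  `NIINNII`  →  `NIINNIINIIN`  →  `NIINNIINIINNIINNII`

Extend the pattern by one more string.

NIINNIINIINNIINNIINIINNIINIIN

Each term (from the third on) is the previous term followed by the one before it: term 3 = N·II = NII.
Continuing: NIINNIINIINNIINNII · NIINNIINIIN gives term 8.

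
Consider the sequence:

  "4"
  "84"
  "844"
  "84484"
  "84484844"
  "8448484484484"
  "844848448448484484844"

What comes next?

From term 3 onward, concatenate the last term with the second-to-last: 84·4 = 844, 844·84 = 84484, …
Continuing: 844848448448484484844 · 8448484484484 gives term 8.

8448484484484844848448448484484484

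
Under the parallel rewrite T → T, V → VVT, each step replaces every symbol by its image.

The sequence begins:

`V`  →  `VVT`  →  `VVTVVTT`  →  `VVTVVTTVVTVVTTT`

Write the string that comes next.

Rewriting the 15 symbols of VVTVVTTVVTVVTTT one by one yields VVT VVT T VVT VVT T T VVT VVT T VVT VVT T T T; concatenated:

VVTVVTTVVTVVTTTVVTVVTTVVTVVTTTT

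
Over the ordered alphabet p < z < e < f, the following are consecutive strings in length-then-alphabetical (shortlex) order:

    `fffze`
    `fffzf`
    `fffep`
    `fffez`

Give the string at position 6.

fffef

Advancing 2 positions from fffez through fffez → fffee reaches term 6.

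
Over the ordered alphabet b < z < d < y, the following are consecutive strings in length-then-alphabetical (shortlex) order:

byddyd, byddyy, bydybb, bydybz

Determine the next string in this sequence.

bydybd

Find the rightmost character of bydybz below y, bump it to the next letter, and reset everything to its right to b.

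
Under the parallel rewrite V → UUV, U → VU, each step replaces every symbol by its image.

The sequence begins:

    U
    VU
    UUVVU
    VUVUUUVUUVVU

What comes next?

Apply φ to VUVUUUVUUVVU symbol by symbol: V→UUV, U→VU, V→UUV, U→VU, U→VU, U→VU, V→UUV, U→VU, U→VU, V→UUV, V→UUV, U→VU; joined: UUV VU UUV VU VU VU UUV VU VU UUV UUV VU.

UUVVUUUVVUVUVUUUVVUVUUUVUUVVU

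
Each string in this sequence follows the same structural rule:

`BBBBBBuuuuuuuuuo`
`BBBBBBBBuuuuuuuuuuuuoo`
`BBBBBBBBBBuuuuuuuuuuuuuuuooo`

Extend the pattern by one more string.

The n-th term is 2n+2 B's then 3n+3 u's then n-1 o's, where the shown terms are n = 2, 3, 4.
At n = 5 the blocks have lengths 12, 18, 4.

BBBBBBBBBBBBuuuuuuuuuuuuuuuuuuoooo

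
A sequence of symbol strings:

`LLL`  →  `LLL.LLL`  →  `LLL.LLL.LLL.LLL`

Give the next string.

s(k+1) = s(k)·.·s(k) — each term doubles the last with '.' between the halves.
Doubling LLL.LLL.LLL.LLL with '.' between the halves:

LLL.LLL.LLL.LLL.LLL.LLL.LLL.LLL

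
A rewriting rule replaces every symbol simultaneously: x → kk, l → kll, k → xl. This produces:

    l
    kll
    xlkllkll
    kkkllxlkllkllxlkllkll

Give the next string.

Rewriting the 21 symbols of kkkllxlkllkllxlkllkll one by one yields xl xl xl kll kll kk kll xl kll kll xl kll kll kk kll xl kll kll xl kll kll; concatenated:

xlxlxlkllkllkkkllxlkllkllxlkllkllkkkllxlkllkllxlkllkll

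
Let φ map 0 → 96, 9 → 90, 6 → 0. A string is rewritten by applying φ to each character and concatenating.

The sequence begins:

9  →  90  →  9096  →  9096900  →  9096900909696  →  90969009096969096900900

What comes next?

Replace each of the 23 characters of 90969009096969096900900 in place — 90 96 90 0 90 96 96 90 96 90 0 90 0 90 96 90 0 90 96 96 90 96 96 — and concatenate.

909690090969690969009009096900909696909696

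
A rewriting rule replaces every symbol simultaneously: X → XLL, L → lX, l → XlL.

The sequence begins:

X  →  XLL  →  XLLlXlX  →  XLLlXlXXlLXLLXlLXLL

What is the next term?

φ(XLLlXlXXlLXLLXlLXLL) expands symbol-by-symbol to XLL lX lX XlL XLL XlL XLL XLL XlL lX XLL lX lX XLL XlL lX XLL lX lX; joining the 19 pieces gives the next term.

XLLlXlXXlLXLLXlLXLLXLLXlLlXXLLlXlXXLLXlLlXXLLlXlX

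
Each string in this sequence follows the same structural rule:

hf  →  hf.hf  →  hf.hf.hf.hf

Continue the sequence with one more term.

hf.hf.hf.hf.hf.hf.hf.hf

Every step duplicates the string with '.' between the halves.
One more doubling of hf.hf.hf.hf gives the answer.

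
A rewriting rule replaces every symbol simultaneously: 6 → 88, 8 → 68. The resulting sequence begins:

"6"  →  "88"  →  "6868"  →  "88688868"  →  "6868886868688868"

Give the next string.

Replace each of the 16 characters of 6868886868688868 in place — 88 68 88 68 68 68 88 68 88 68 88 68 68 68 88 68 — and concatenate.

88688868686888688868886868688868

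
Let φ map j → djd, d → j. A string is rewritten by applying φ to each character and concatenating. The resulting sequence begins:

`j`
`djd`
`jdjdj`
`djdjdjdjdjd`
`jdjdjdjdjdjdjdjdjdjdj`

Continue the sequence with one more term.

Rewriting the 21 symbols of jdjdjdjdjdjdjdjdjdjdj one by one yields djd j djd j djd j djd j djd j djd j djd j djd j djd j djd j djd; concatenated:

djdjdjdjdjdjdjdjdjdjdjdjdjdjdjdjdjdjdjdjdjd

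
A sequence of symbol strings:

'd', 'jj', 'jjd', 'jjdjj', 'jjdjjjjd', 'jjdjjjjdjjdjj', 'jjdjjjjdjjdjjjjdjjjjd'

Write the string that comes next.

jjdjjjjdjjdjjjjdjjjjdjjdjjjjdjjdjj

From term 3 onward, concatenate the last term with the second-to-last: jj·d = jjd, jjd·jj = jjdjj, …
Continuing: jjdjjjjdjjdjjjjdjjjjd · jjdjjjjdjjdjj gives term 8.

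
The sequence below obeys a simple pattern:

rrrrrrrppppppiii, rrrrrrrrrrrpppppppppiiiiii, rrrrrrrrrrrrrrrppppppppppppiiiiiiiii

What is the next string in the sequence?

rrrrrrrrrrrrrrrrrrrpppppppppppppppiiiiiiiiiiii

The n-th term is 4n+3 r's then 3n+3 p's then 3n i's (n = 1, 2, …).
At n = 4 the blocks have lengths 19, 15, 12.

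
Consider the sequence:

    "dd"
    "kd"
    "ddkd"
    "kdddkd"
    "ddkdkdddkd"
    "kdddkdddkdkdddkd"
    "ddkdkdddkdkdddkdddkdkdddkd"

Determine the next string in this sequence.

From term 3 onward, concatenate the second-to-last term with the last: dd·kd = ddkd, kd·ddkd = kdddkd, …
Continuing: kdddkdddkdkdddkd · ddkdkdddkdkdddkdddkdkdddkd gives term 8.

kdddkdddkdkdddkdddkdkdddkdkdddkdddkdkdddkd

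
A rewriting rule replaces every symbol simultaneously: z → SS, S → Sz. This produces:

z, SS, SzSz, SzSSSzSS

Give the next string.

Apply φ to SzSSSzSS symbol by symbol: S→Sz, z→SS, S→Sz, S→Sz, S→Sz, z→SS, S→Sz, S→Sz; joined: Sz SS Sz Sz Sz SS Sz Sz.

SzSSSzSzSzSSSzSz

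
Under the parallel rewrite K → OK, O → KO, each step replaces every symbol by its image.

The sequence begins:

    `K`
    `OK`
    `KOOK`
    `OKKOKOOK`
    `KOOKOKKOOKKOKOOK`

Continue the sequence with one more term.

OKKOKOOKKOOKOKKOKOOKOKKOOKKOKOOK

φ(KOOKOKKOOKKOKOOK) expands symbol-by-symbol to OK KO KO OK KO OK OK KO KO OK OK KO OK KO KO OK; joining the 16 pieces gives the next term.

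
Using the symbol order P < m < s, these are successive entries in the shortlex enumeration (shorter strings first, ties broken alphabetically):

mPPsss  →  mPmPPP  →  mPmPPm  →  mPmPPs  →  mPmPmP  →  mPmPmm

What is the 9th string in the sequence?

mPmPsm

Continuing the enumeration 3 steps past mPmPmm: mPmPmm → mPmPms → mPmPsP → (answer).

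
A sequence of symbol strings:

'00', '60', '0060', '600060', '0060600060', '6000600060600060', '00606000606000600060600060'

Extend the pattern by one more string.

This is a Fibonacci-style word recurrence s(k) = s(k−2)·s(k−1): e.g. 00·60 = 0060.
So term 8 is 6000600060600060·00606000606000600060600060.

600060006060006000606000606000600060600060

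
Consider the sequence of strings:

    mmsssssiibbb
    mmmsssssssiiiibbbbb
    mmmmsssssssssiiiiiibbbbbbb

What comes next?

mmmmmsssssssssssiiiiiiiibbbbbbbbb

Each string has the form m^{n+1} s^{2n+3} i^{2n} b^{2n+1} (n = 1, 2, …).
Setting n = 4 gives 5, 11, 8, 9 characters in each block.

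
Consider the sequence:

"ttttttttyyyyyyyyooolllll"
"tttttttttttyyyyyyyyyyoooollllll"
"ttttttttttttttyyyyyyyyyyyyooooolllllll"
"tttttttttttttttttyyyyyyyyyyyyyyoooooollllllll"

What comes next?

ttttttttttttttttttttyyyyyyyyyyyyyyyyooooooolllllllll

The n-th term is 3n-1 t's then 2n+2 y's then n o's then n+2 l's, where the shown terms are n = 3, 4, 5, 6.
Setting n = 7 gives 20, 16, 7, 9 characters in each block.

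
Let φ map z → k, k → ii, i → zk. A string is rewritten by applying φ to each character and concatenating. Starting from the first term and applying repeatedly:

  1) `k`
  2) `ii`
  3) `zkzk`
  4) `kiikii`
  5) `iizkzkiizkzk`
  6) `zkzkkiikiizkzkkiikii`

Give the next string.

φ(zkzkkiikiizkzkkiikii) expands symbol-by-symbol to k ii k ii ii zk zk ii zk zk k ii k ii ii zk zk ii zk zk; joining the 20 pieces gives the next term.

kiikiiiizkzkiizkzkkiikiiiizkzkiizkzk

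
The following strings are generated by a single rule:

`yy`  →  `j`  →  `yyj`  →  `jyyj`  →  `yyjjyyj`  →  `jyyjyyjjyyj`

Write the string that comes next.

yyjjyyjjyyjyyjjyyj

From term 3 onward, concatenate the second-to-last term with the last: yy·j = yyj, j·yyj = jyyj, …
So term 7 is yyjjyyj·jyyjyyjjyyj.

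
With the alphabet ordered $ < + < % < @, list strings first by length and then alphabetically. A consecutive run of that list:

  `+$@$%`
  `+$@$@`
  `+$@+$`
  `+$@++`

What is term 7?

+$@%$

Continuing the enumeration 3 steps past +$@++: +$@++ → +$@+% → +$@+@ → (answer).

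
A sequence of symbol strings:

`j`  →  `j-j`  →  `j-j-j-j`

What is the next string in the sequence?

Each string is two copies of the previous one joined by '-'.
Doubling j-j-j-j with '-' between the halves:

j-j-j-j-j-j-j-j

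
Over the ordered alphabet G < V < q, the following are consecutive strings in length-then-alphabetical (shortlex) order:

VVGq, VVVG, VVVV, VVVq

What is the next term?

The successor of VVVq increments the rightmost position that isn't already q and resets every position after it to G.

VVqG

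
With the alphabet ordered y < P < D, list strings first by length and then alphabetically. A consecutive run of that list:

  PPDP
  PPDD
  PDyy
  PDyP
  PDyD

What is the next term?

PDPy

The successor of PDyD increments the rightmost position that isn't already D and resets every position after it to y.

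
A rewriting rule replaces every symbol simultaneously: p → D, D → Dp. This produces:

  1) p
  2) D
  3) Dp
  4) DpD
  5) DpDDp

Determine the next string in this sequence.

DpDDpDpD

Apply φ to DpDDp symbol by symbol: D→Dp, p→D, D→Dp, D→Dp, p→D; joined: Dp D Dp Dp D.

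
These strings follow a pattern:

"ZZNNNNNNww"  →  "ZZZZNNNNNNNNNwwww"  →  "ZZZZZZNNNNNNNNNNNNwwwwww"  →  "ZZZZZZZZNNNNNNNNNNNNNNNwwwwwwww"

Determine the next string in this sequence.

ZZZZZZZZZZNNNNNNNNNNNNNNNNNNwwwwwwwwww

Term n consists of 2n Z's, followed by 3n+3 N's, followed by 2n w's (n = 1, 2, …).
For the next term, n = 5, so the run lengths are 10, 18, 10.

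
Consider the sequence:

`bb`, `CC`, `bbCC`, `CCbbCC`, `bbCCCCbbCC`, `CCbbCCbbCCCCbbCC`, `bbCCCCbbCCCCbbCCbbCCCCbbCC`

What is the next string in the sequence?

CCbbCCbbCCCCbbCCbbCCCCbbCCCCbbCCbbCCCCbbCC

This is a Fibonacci-style word recurrence s(k) = s(k−2)·s(k−1): e.g. bb·CC = bbCC.
Continuing: CCbbCCbbCCCCbbCC · bbCCCCbbCCCCbbCCbbCCCCbbCC gives term 8.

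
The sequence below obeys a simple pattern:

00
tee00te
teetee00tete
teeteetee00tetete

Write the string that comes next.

teeteeteetee00tetetete

Each term wraps the previous one in tee on the left and te on the right.
So the next term is tee·teeteetee00tetete·te.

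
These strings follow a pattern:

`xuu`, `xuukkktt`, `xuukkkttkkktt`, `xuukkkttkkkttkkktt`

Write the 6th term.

Each term is the previous one with kkktt appended.
From xuukkkttkkkttkkktt, 2 further steps: xuukkkttkkkttkkktt → xuukkkttkkkttkkkttkkktt → (answer).

xuukkkttkkkttkkkttkkkttkkktt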